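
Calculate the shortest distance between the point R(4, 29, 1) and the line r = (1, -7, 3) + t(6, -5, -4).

Direction vector d = (6, -5, -4).
AP = (3, 36, -2), and AP × d = (-154, 0, -231).
|AP × d|² = 77077 and |d|² = 77, so the distance is √(77077/77) = √1001.

√1001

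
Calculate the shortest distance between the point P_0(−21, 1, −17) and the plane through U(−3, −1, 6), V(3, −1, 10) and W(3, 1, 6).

UV = (6, 0, 4) and UW = (6, 2, 0), so a normal is n = UV × UW = (−8, 24, 12).
Then n·(−21, 1, −17) − 72 = −84.
|n| = √(64 + 576 + 144) = 28, so the distance is |-84|/28 = 3.

3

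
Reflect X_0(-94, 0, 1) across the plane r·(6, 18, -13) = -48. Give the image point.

(-82, 36, -25)

n = (6, 18, -13), |n|² = 529, n·X_0 − (-48) = -529, so t = -529/529 = -1.
Foot F = X_0 − (-1)·n = (-88, 18, -12); the reflection is 2F − X_0 = (-82, 36, -25).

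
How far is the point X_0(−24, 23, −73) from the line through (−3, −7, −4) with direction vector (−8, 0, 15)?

Direction vector d = (−8, 0, 15).
AP = (−21, 30, −69), and AP × d = (450, 867, 240).
|AP × d|² = 1011789 and |d|² = 289, so the distance is √(1011789/289) = √3501 = 3√389.

3√389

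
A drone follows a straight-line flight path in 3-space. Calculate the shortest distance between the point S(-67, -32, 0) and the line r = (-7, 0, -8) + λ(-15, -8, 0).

Direction vector d = (-15, -8, 0).
AP = (-60, -32, 8); AP·d = 1156, |AP|² = 4688, |d|² = 289.
distance² = |AP|² − (AP·d)²/|d|² = 4688 − 1336336/289 = 64, so the distance is 8.

8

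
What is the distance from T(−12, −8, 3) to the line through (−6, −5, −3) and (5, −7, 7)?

9

A direction vector is d = (11, −2, 10).
AP = (−6, −3, 6), and AP × d = (−18, 126, 45).
|AP × d|² = 18225 and |d|² = 225, so the distance is √(18225/225) = √81 = 9.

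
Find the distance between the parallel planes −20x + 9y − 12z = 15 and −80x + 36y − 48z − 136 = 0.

Divide the second equation by 4 to match normals: −20x + 9y − 12z = 34.
With common normal n = (−20, 9, −12) (|n| = 25), the distance is |15 − 34|/|n| = 19/25.

19/25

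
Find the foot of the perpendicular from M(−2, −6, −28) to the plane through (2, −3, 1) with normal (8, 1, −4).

(-10, -7, -24)

The perpendicular from M has direction n = (8, 1, −4): r = (−2, −6, −28) + μ(8, 1, −4).
Substitute into the plane: n·(M + μn) = 9 gives 90 + 81μ = 9, so μ = -1.
Foot = (−2, −6, −28) + (-1)·(8, 1, −4) = (−10, −7, −24).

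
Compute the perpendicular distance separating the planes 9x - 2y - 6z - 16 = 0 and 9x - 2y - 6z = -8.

With common normal n = (9, -2, -6) (|n| = 11), the distance is |16 − (-8)|/|n| = 24/11.

24/11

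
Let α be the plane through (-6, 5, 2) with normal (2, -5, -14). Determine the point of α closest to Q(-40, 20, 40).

(-34, 5, -2)

The perpendicular from Q has direction n = (2, -5, -14): r = (-40, 20, 40) + t(2, -5, -14).
Substitute into the plane: n·(Q + tn) = -65 gives -740 + 225t = -65, so t = 3.
Foot = (-40, 20, 40) + 3·(2, -5, -14) = (-34, 5, -2).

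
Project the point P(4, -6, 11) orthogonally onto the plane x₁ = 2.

n = (1, 0, 0), |n|² = 1, and n·P − 2 = 2.
t = 2/1 = 2, so the foot is P − t·n = (4, -6, 11) − 2·(1, 0, 0) = (2, -6, 11).

(2, -6, 11)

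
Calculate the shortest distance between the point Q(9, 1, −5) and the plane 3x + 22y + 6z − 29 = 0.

n = (3, 22, 6); n·P − 29 = -10; |n| = 23; distance = 10/23.

10/23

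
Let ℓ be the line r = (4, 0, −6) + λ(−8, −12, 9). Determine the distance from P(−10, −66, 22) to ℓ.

Direction vector d = (−8, −12, 9).
AP = (−14, −66, 28); AP·d = 1156, |AP|² = 5336, |d|² = 289.
distance² = |AP|² − (AP·d)²/|d|² = 5336 − 1336336/289 = 712, so the distance is 2√178.

2√178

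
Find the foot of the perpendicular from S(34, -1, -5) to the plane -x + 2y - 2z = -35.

The perpendicular from S has direction n = (-1, 2, -2): r = (34, -1, -5) + t(-1, 2, -2).
Substitute into the plane: n·(S + tn) = -35 gives -26 + 9t = -35, so t = -1.
Foot = (34, -1, -5) + (-1)·(-1, 2, -2) = (35, -3, -3).

(35, -3, -3)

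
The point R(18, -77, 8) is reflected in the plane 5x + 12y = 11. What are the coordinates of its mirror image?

With n = (5, 12, 0), the signed offset is (n·R − 11)/|n|² = -845/169 = -5.
R' = R − 2t·n = (18, -77, 8) − (-10)·(5, 12, 0) = (68, 43, 8).

(68, 43, 8)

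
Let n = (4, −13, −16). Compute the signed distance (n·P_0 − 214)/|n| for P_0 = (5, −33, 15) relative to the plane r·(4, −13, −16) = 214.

n·P_0 − 214 = -5.
|n| = 21, so the signed distance is -5/21.

-5/21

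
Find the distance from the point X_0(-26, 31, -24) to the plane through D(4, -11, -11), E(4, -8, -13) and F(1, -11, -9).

15√17/17

DE = (0, 3, -2) and DF = (-3, 0, 2), so a normal is n = DE × DF = (6, 6, 9).
Then n·(-26, 31, -24) - (-141) = -45.
|n| = √(36 + 36 + 81) = 3√17, so the distance is |-45|/(3√17) = 15/√17.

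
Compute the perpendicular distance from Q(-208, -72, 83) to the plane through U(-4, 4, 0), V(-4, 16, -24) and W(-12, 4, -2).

UV = (0, 12, -24) and UW = (-8, 0, -2), so a normal is n = UV × UW = (-24, 192, 96).
n = (-24, 192, 96); n·P − 864 = -1728; |n| = 216; distance = 1728/216 = 8.

8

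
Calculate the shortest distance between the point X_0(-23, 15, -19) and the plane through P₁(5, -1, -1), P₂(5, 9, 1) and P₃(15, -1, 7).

P₁P₂ = (0, 10, 2) and P₁P₃ = (10, 0, 8), so a normal is n = P₁P₂ × P₁P₃ = (80, 20, -100).
d = |80·(-23) + 20·15 + (-100)·(-19) − 480| / √(6400 + 400 + 10000) = |-120| / (20√42) = 6/√42.

6/√42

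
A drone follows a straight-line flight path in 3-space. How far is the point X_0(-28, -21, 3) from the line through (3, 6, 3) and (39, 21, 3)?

13

A direction vector is d = (36, 15, 0).
AP = (-31, -27, 0); AP·d = -1521, |AP|² = 1690, |d|² = 1521.
distance² = |AP|² − (AP·d)²/|d|² = 1690 − 2313441/1521 = 169, so the distance is 13.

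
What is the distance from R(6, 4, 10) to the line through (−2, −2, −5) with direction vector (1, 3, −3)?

3√34

Direction vector d = (1, 3, −3).
AP = (8, 6, 15); AP·d = -19, |AP|² = 325, |d|² = 19.
distance² = |AP|² − (AP·d)²/|d|² = 325 − 361/19 = 306, so the distance is 3√34.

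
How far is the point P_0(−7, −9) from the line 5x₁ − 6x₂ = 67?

The normal to the line is n = (5, −6) with |n| = √61.
|n·P_0 − 67| = |19 − 67| = 48, so the distance is 48/√61 = 48√61/61.

48√61/61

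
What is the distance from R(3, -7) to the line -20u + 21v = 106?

313/29

d = |(-20)·3 + 21·(-7) − 106| / √(400 + 441) = |-313|/29 = 313/29.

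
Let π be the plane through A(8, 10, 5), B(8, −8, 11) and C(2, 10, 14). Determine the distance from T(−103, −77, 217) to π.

9

AB = (0, −18, 6) and AC = (−6, 0, 9), so a normal is n = AB × AC = (−162, −36, −108).
Then n·(−103, −77, 217) − (−2196) = −1782.
|n| = √(26244 + 1296 + 11664) = 198, so the distance is |-1782|/198 = 9.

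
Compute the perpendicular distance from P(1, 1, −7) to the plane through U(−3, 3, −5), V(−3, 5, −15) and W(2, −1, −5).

UV = (0, 2, −10) and UW = (5, −4, 0), so a normal is n = UV × UW = (−40, −50, −10).
Then n·(1, 1, −7) − 20 = −40.
|n| = √(1600 + 2500 + 100) = 10√42, so the distance is |-40|/(10√42) = 4/√42.

4/√42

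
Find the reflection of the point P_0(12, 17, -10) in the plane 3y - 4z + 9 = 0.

n = (0, 3, -4), |n|² = 25, n·P_0 − (-9) = 100, so t = 100/25 = 4.
Foot F = P_0 − 4·n = (12, 5, 6); the reflection is 2F − P_0 = (12, -7, 22).

(12, -7, 22)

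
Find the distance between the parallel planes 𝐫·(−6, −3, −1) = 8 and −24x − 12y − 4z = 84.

Divide the second equation by 4 to match normals: −6x − 3y − z = 21.
Both planes have normal n = (−6, −3, −1), |n| = √46. Any point on the first plane is at distance |21 − 8|/|n| = 13/√46 from the second.

13/√46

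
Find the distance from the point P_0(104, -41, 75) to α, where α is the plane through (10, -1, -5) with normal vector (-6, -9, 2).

The plane has equation n·(r − (10, -1, -5)) = 0, i.e. n·r = -61.
d = |(-6)·104 + (-9)·(-41) + 2·75 − (-61)| / √(36 + 81 + 4) = |-44| / 11 = 4.

4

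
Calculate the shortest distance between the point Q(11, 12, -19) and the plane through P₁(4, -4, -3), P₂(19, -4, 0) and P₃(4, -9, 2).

7/√51

P₁P₂ = (15, 0, 3) and P₁P₃ = (0, -5, 5), so a normal is n = P₁P₂ × P₁P₃ = (15, -75, -75).
Then n·(11, 12, -19) - 585 = 105.
|n| = √(225 + 5625 + 5625) = 15√51, so the distance is |105|/(15√51) = 7/√51.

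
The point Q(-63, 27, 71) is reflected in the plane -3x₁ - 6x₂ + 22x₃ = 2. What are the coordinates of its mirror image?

With n = (-3, -6, 22), the signed offset is (n·Q − 2)/|n|² = 1587/529 = 3.
Q' = Q − 2t·n = (-63, 27, 71) − 6·(-3, -6, 22) = (-45, 63, -61).

(-45, 63, -61)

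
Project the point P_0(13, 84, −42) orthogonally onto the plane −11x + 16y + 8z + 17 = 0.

(35, 52, -58)

n = (−11, 16, 8), |n|² = 441, and n·P_0 − (-17) = 882.
t = 882/441 = 2, so the foot is P_0 − t·n = (13, 84, −42) − 2·(−11, 16, 8) = (35, 52, −58).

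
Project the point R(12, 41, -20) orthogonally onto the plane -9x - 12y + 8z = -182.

(-6, 17, -4)

The perpendicular from R has direction n = (-9, -12, 8): r = (12, 41, -20) + λ(-9, -12, 8).
Substitute into the plane: n·(R + λn) = -182 gives -760 + 289λ = -182, so λ = 2.
Foot = (12, 41, -20) + 2·(-9, -12, 8) = (-6, 17, -4).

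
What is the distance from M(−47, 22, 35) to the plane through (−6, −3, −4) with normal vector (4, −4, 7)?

The plane has equation n·(r − (−6, −3, −4)) = 0, i.e. n·r = -40.
Then n·(−47, 22, 35) − (−40) = 9.
|n| = √(16 + 16 + 49) = 9, so the distance is |9|/9 = 1.

1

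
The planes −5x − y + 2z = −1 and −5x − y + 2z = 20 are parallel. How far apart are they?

Both planes have normal n = (−5, −1, 2), |n| = √30. Any point on the first plane is at distance |20 − (-1)|/|n| = 21/√30 from the second.

21/√30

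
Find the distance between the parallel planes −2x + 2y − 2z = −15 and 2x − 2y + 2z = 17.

1/√3

Divide the second equation by -1 to match normals: −2x + 2y − 2z = -17.
With common normal n = (−2, 2, −2) (|n| = 2√3), the distance is |(-15) − (-17)|/|n| = 2/(2√3) = 1/√3.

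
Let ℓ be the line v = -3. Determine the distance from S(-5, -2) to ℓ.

d = |0·(-5) + 1·(-2) − (-3)| / √(0 + 1) = |1|/1 = 1.

1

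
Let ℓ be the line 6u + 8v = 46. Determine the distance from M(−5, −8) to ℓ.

The normal to the line is n = (6, 8) with |n| = 10.
|n·M − 46| = |-94 − 46| = 140, so the distance is 140/10 = 14.

14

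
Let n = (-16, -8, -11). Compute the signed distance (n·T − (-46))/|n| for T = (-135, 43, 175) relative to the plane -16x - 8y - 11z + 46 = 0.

-3

n·T − (-46) = -63.
|n| = 21, so the signed distance is -63/21 = -3.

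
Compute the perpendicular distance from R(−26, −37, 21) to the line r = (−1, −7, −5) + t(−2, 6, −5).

Direction vector d = (−2, 6, −5).
AP = (−25, −30, 26), and AP × d = (−6, −177, −210).
|AP × d|² = 75465 and |d|² = 65, so the distance is √(75465/65) = √1161 = 3√129.

3√129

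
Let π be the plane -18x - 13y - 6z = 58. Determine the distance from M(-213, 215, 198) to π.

9

Normal vector n = (-18, -13, -6), and n·(-213, 215, 198) - 58 = -207.
|n| = √(324 + 169 + 36) = 23, so the distance is |-207|/23 = 9.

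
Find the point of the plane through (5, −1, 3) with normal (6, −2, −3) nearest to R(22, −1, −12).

(4, 5, -3)

The perpendicular from R has direction n = (6, −2, −3): r = (22, −1, −12) + λ(6, −2, −3).
Substitute into the plane: n·(R + λn) = 23 gives 170 + 49λ = 23, so λ = -3.
Foot = (22, −1, −12) + (-3)·(6, −2, −3) = (4, 5, −3).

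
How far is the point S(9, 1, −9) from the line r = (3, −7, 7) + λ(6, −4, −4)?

12√2

Direction vector d = (6, −4, −4).
AP = (6, 8, −16); AP·d = 68, |AP|² = 356, |d|² = 68.
distance² = |AP|² − (AP·d)²/|d|² = 356 − 4624/68 = 288, so the distance is 12√2.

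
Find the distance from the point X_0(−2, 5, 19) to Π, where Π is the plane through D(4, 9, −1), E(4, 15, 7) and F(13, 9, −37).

DE = (0, 6, 8) and DF = (9, 0, −36), so a normal is n = DE × DF = (−216, 72, −54).
n = (−216, 72, −54); n·P − (-162) = -72; |n| = 234; distance = 72/234 = 4/13.

4/13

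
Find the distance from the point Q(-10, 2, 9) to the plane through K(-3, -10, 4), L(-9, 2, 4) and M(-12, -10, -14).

KL = (-6, 12, 0) and KM = (-9, 0, -18), so a normal is n = KL × KM = (-216, -108, 108).
n = (-216, -108, 108); n·P − 2160 = 756; |n| = 108√6; distance = 756/(108√6) = 7/√6.

7/√6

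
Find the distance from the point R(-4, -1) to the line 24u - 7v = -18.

71/25

d = |24·(-4) + (-7)·(-1) − (-18)| / √(576 + 49) = |-71|/25 = 71/25.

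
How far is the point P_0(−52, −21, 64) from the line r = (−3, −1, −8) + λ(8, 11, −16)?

√929

Direction vector d = (8, 11, −16).
AP = (−49, −20, 72); AP·d = -1764, |AP|² = 7985, |d|² = 441.
distance² = |AP|² − (AP·d)²/|d|² = 7985 − 3111696/441 = 929, so the distance is √929.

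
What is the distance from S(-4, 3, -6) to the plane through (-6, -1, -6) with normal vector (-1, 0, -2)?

2√5/5

The plane has equation n·(r − (-6, -1, -6)) = 0, i.e. n·r = 18.
d = |(-1)·(-4) + (-2)·(-6) − 18| / √(1 + 0 + 4) = |-2| / √5 = 2/√5.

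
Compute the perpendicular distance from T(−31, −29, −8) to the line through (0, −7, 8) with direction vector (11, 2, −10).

6√41

Direction vector d = (11, 2, −10).
AP = (−31, −22, −16), and AP × d = (252, −486, 180).
|AP × d|² = 332100 and |d|² = 225, so the distance is √(332100/225) = √1476 = 6√41.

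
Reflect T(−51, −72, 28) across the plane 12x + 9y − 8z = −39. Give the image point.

(69, 18, -52)

With n = (12, 9, −8), the signed offset is (n·T − (-39))/|n|² = -1445/289 = -5.
T' = T − 2t·n = (−51, −72, 28) − (-10)·(12, 9, −8) = (69, 18, −52).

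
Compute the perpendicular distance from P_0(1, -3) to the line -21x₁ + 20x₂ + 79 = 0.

2/29

d = |(-21)·1 + 20·(-3) − (-79)| / √(441 + 400) = |-2|/29 = 2/29.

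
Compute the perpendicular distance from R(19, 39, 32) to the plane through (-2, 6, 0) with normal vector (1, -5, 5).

The plane has equation n·(r − (-2, 6, 0)) = 0, i.e. n·r = -32.
n = (1, -5, 5); n·P − (-32) = 16; |n| = √51; distance = 16/√51 = 16√51/51.

16/√51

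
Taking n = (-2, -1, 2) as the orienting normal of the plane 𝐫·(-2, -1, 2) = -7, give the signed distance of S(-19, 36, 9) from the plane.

n·S − (-7) = 27.
|n| = 3, so the signed distance is 27/3 = 9.

9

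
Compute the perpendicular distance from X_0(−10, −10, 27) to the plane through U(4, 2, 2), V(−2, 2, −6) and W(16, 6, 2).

1

UV = (−6, 0, −8) and UW = (12, 4, 0), so a normal is n = UV × UW = (32, −96, −24).
Then n·(−10, −10, 27) − (−112) = 104.
|n| = √(1024 + 9216 + 576) = 104, so the distance is |104|/104 = 1.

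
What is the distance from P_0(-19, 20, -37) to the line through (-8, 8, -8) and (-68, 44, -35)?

A direction vector is d = (-60, 36, -27).
AP = (-11, 12, -29), and AP × d = (720, 1443, 324).
|AP × d|² = 2705625 and |d|² = 5625, so the distance is √(2705625/5625) = √481.

√481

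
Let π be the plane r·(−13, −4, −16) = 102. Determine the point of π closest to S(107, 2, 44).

(42, -18, -36)

The perpendicular from S has direction n = (−13, −4, −16): r = (107, 2, 44) + μ(−13, −4, −16).
Substitute into the plane: n·(S + μn) = 102 gives -2103 + 441μ = 102, so μ = 5.
Foot = (107, 2, 44) + 5·(−13, −4, −16) = (42, −18, −36).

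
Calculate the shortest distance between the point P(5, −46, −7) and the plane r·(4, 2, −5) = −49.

Normal vector n = (4, 2, −5), and n·(5, −46, −7) − (−49) = 12.
|n| = √(16 + 4 + 25) = 3√5, so the distance is |12|/(3√5) = 4/√5.

4/√5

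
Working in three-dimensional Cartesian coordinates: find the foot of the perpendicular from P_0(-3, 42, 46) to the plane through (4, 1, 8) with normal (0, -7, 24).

(-3, 49, 22)

The perpendicular from P_0 has direction n = (0, -7, 24): r = (-3, 42, 46) + t(0, -7, 24).
Substitute into the plane: n·(P_0 + tn) = 185 gives 810 + 625t = 185, so t = -1.
Foot = (-3, 42, 46) + (-1)·(0, -7, 24) = (-3, 49, 22).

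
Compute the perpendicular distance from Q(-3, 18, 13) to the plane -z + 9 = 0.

4

n = (0, 0, -1); n·P − (-9) = -4; |n| = 1; distance = 4/1 = 4.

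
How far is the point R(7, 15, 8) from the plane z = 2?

6

n = (0, 0, 1); n·P − 2 = 6; |n| = 1; distance = 6/1 = 6.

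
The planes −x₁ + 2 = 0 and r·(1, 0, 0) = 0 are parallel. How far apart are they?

Divide the second equation by -1 to match normals: −x₁ = 0.
With common normal n = (−1, 0, 0) (|n| = 1), the distance is |(-2) − 0|/|n| = 2/1 = 2.

2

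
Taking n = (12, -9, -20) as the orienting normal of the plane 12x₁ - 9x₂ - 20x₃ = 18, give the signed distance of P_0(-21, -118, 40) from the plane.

-8/25

n·P_0 − 18 = -8.
|n| = 25, so the signed distance is -8/25.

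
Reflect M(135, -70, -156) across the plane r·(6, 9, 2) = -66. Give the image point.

(1557/11, -662/11, -1692/11)

With n = (6, 9, 2), the signed offset is (n·M − (-66))/|n|² = -66/121 = -6/11.
M' = M − 2t·n = (135, -70, -156) − (-12/11)·(6, 9, 2) = (1557/11, -662/11, -1692/11).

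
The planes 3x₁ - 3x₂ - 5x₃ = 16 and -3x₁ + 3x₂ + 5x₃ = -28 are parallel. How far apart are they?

12/√43

Divide the second equation by -1 to match normals: 3x₁ - 3x₂ - 5x₃ = 28.
With common normal n = (3, -3, -5) (|n| = √43), the distance is |16 − 28|/|n| = 12/√43 = 12√43/43.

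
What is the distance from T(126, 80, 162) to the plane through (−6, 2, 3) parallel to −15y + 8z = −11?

6

Parallel planes share the normal n = (0, −15, 8); since (−6, 2, 3) lies on the plane, its equation is −15y + 8z = -6.
Then n·(126, 80, 162) − (−6) = 102.
|n| = √(0 + 225 + 64) = 17, so the distance is |102|/17 = 6.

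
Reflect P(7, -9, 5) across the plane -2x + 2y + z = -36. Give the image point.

With n = (-2, 2, 1), the signed offset is (n·P − (-36))/|n|² = 9/9 = 1.
P' = P − 2t·n = (7, -9, 5) − 2·(-2, 2, 1) = (11, -13, 3).

(11, -13, 3)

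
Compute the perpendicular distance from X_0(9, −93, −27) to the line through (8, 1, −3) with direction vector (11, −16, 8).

Direction vector d = (11, −16, 8).
AP = (1, −94, −24), and AP × d = (−1136, −272, 1018).
|AP × d|² = 2400804 and |d|² = 441, so the distance is √(2400804/441) = √5444 = 2√1361.

2√1361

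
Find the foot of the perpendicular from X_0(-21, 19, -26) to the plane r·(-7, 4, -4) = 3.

(7, 3, -10)

n = (-7, 4, -4), |n|² = 81, and n·X_0 − 3 = 324.
t = 324/81 = 4, so the foot is X_0 − t·n = (-21, 19, -26) − 4·(-7, 4, -4) = (7, 3, -10).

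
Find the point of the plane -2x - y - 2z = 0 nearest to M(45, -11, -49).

(443/9, -80/9, -403/9)

n = (-2, -1, -2), |n|² = 9, and n·M − 0 = 19.
t = 19/9, so the foot is M − t·n = (45, -11, -49) − (19/9)·(-2, -1, -2) = (443/9, -80/9, -403/9).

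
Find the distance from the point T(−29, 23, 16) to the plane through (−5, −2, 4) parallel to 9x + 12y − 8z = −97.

12/17

Parallel planes share the normal n = (9, 12, −8); since (−5, −2, 4) lies on the plane, its equation is 9x + 12y − 8z = -101.
n = (9, 12, −8); n·P − (-101) = -12; |n| = 17; distance = 12/17.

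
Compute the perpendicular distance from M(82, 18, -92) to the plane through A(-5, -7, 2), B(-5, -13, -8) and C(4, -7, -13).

AB = (0, -6, -10) and AC = (9, 0, -15), so a normal is n = AB × AC = (90, -90, 54).
d = |90·82 + (-90)·18 + 54·(-92) − 288| / √(8100 + 8100 + 2916) = |504| / (18√59) = 28√59/59.

28/√59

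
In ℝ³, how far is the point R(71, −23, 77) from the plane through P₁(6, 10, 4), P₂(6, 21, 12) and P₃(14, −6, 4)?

P₁P₂ = (0, 11, 8) and P₁P₃ = (8, −16, 0), so a normal is n = P₁P₂ × P₁P₃ = (128, 64, −88).
n = (128, 64, −88); n·P − 1056 = -216; |n| = 168; distance = 216/168 = 9/7.

9/7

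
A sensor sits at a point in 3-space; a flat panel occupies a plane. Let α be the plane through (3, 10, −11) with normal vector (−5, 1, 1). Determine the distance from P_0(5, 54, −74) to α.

The plane has equation n·(r − (3, 10, −11)) = 0, i.e. n·r = -16.
n = (−5, 1, 1); n·P − (-16) = -29; |n| = 3√3; distance = 29/(3√3).

29√3/9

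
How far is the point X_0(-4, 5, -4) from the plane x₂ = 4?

Normal vector n = (0, 1, 0), and n·(-4, 5, -4) - 4 = 1.
|n| = √(0 + 1 + 0) = 1, so the distance is |1|/1 = 1.

1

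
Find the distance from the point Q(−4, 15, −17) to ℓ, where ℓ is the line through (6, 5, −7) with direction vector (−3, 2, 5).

10√3

Direction vector d = (−3, 2, 5).
AP = (−10, 10, −10); AP·d = 0, |AP|² = 300, |d|² = 38.
distance² = |AP|² − (AP·d)²/|d|² = 300 − 0/38 = 300, so the distance is 10√3.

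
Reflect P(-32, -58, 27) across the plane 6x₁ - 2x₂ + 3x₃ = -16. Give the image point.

(-260/7, -394/7, 171/7)

With n = (6, -2, 3), the signed offset is (n·P − (-16))/|n|² = 21/49 = 3/7.
P' = P − 2t·n = (-32, -58, 27) − (6/7)·(6, -2, 3) = (-260/7, -394/7, 171/7).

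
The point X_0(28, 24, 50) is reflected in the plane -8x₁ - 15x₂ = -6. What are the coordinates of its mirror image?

(-4, -36, 50)

n = (-8, -15, 0), |n|² = 289, n·X_0 − (-6) = -578, so t = -578/289 = -2.
Foot F = X_0 − (-2)·n = (12, -6, 50); the reflection is 2F − X_0 = (-4, -36, 50).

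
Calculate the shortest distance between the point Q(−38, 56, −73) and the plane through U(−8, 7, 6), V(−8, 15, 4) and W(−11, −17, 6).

3

UV = (0, 8, −2) and UW = (−3, −24, 0), so a normal is n = UV × UW = (−48, 6, 24).
n = (−48, 6, 24); n·P − 570 = -162; |n| = 54; distance = 162/54 = 3.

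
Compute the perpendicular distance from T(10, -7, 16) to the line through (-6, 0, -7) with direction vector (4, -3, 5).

Direction vector d = (4, -3, 5).
AP = (16, -7, 23), and AP × d = (34, 12, -20).
|AP × d|² = 1700 and |d|² = 50, so the distance is √(1700/50) = √34.

√34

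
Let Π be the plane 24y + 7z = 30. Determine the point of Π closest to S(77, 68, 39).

(77, -4, 18)

n = (0, 24, 7), |n|² = 625, and n·S − 30 = 1875.
t = 1875/625 = 3, so the foot is S − t·n = (77, 68, 39) − 3·(0, 24, 7) = (77, -4, 18).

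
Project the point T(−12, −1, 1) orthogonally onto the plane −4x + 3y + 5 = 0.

(-4, -7, 1)

n = (−4, 3, 0), |n|² = 25, and n·T − (-5) = 50.
t = 50/25 = 2, so the foot is T − t·n = (−12, −1, 1) − 2·(−4, 3, 0) = (−4, −7, 1).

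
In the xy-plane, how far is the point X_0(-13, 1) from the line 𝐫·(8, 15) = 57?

146/17

The normal to the line is n = (8, 15) with |n| = 17.
|n·X_0 − 57| = |-89 − 57| = 146, so the distance is 146/17.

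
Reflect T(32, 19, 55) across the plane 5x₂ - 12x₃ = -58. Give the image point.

(32, 49, -17)

With n = (0, 5, -12), the signed offset is (n·T − (-58))/|n|² = -507/169 = -3.
T' = T − 2t·n = (32, 19, 55) − (-6)·(0, 5, -12) = (32, 49, -17).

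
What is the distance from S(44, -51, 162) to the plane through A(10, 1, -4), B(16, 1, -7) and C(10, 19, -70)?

AB = (6, 0, -3) and AC = (0, 18, -66), so a normal is n = AB × AC = (54, 396, 108).
d = |54·44 + 396·(-51) + 108·162 − 504| / √(2916 + 156816 + 11664) = |-828| / 414 = 2.

2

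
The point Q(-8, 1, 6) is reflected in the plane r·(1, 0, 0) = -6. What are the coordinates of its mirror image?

(-4, 1, 6)

With n = (1, 0, 0), the signed offset is (n·Q − (-6))/|n|² = -2/1 = -2.
Q' = Q − 2t·n = (-8, 1, 6) − (-4)·(1, 0, 0) = (-4, 1, 6).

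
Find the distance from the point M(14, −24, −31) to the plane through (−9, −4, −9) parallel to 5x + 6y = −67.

Parallel planes share the normal n = (5, 6, 0); since (−9, −4, −9) lies on the plane, its equation is 5x + 6y = -69.
Then n·(14, −24, −31) − (−69) = −5.
|n| = √(25 + 36 + 0) = √61, so the distance is |-5|/√61 = 5/√61.

5/√61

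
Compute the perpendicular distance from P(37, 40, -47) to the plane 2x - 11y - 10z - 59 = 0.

n = (2, -11, -10); n·P − 59 = 45; |n| = 15; distance = 45/15 = 3.

3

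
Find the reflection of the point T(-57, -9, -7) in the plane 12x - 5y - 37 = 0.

(39, -49, -7)

n = (12, -5, 0), |n|² = 169, n·T − 37 = -676, so t = -676/169 = -4.
Foot F = T − (-4)·n = (-9, -29, -7); the reflection is 2F − T = (39, -49, -7).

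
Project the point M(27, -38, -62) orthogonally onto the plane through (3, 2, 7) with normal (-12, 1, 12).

(-21, -34, -14)

The perpendicular from M has direction n = (-12, 1, 12): r = (27, -38, -62) + μ(-12, 1, 12).
Substitute into the plane: n·(M + μn) = 50 gives -1106 + 289μ = 50, so μ = 4.
Foot = (27, -38, -62) + 4·(-12, 1, 12) = (-21, -34, -14).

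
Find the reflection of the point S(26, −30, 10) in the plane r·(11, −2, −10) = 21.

n = (11, −2, −10), |n|² = 225, n·S − 21 = 225, so t = 225/225 = 1.
Foot F = S − 1·n = (15, −28, 20); the reflection is 2F − S = (4, −26, 30).

(4, -26, 30)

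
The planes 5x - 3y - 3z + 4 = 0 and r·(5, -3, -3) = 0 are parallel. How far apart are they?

With common normal n = (5, -3, -3) (|n| = √43), the distance is |(-4) − 0|/|n| = 4/√43.

4/√43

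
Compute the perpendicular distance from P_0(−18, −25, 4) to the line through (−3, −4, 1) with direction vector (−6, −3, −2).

Direction vector d = (−6, −3, −2).
AP = (−15, −21, 3), and AP × d = (51, −48, −81).
|AP × d|² = 11466 and |d|² = 49, so the distance is √(11466/49) = √234 = 3√26.

3√26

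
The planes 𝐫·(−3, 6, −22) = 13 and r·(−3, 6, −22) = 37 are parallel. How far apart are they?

Both planes have normal n = (−3, 6, −22), |n| = 23. Any point on the first plane is at distance |37 − 13|/|n| = 24/23 from the second.

24/23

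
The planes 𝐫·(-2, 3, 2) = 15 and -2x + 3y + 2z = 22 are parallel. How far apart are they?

Both planes have normal n = (-2, 3, 2), |n| = √17. Any point on the first plane is at distance |22 − 15|/|n| = 7/√17 from the second.

7/√17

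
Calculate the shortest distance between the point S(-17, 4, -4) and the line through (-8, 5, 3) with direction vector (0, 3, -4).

√106

Direction vector d = (0, 3, -4).
AP = (-9, -1, -7), and AP × d = (25, -36, -27).
|AP × d|² = 2650 and |d|² = 25, so the distance is √(2650/25) = √106.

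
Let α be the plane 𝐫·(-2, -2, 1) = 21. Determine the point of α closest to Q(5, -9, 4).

(3, -11, 5)

The perpendicular from Q has direction n = (-2, -2, 1): r = (5, -9, 4) + μ(-2, -2, 1).
Substitute into the plane: n·(Q + μn) = 21 gives 12 + 9μ = 21, so μ = 1.
Foot = (5, -9, 4) + 1·(-2, -2, 1) = (3, -11, 5).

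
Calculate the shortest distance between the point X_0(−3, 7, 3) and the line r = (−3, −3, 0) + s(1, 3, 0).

Direction vector d = (1, 3, 0).
AP = (0, 10, 3), and AP × d = (−9, 3, −10).
|AP × d|² = 190 and |d|² = 10, so the distance is √(190/10) = √19.

√19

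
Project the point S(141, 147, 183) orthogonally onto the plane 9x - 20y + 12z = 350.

The perpendicular from S has direction n = (9, -20, 12): r = (141, 147, 183) + t(9, -20, 12).
Substitute into the plane: n·(S + tn) = 350 gives 525 + 625t = 350, so t = -7/25.
Foot = (141, 147, 183) + (-7/25)·(9, -20, 12) = (3462/25, 763/5, 4491/25).

(3462/25, 763/5, 4491/25)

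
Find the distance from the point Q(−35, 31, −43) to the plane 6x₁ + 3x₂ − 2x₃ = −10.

3

d = |6·(-35) + 3·31 + (-2)·(-43) − (-10)| / √(36 + 9 + 4) = |-21| / 7 = 3.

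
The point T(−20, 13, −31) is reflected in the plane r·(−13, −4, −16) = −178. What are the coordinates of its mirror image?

With n = (−13, −4, −16), the signed offset is (n·T − (-178))/|n|² = 882/441 = 2.
T' = T − 2t·n = (−20, 13, −31) − 4·(−13, −4, −16) = (32, 29, 33).

(32, 29, 33)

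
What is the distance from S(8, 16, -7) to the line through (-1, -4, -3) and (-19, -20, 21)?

A direction vector is d = (-18, -16, 24).
AP = (9, 20, -4), and AP × d = (416, -144, 216).
|AP × d|² = 240448 and |d|² = 1156, so the distance is √(240448/1156) = √208 = 4√13.

4√13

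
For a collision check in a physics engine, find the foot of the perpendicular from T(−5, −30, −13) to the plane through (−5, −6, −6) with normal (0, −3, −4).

(-5, -18, 3)

The perpendicular from T has direction n = (0, −3, −4): r = (−5, −30, −13) + μ(0, −3, −4).
Substitute into the plane: n·(T + μn) = 42 gives 142 + 25μ = 42, so μ = -4.
Foot = (−5, −30, −13) + (-4)·(0, −3, −4) = (−5, −18, 3).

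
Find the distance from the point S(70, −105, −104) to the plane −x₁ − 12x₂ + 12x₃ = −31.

n = (−1, −12, 12); n·P − (-31) = -27; |n| = 17; distance = 27/17.

27/17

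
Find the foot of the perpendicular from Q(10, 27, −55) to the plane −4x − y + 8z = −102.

(-10, 22, -15)

The perpendicular from Q has direction n = (−4, −1, 8): r = (10, 27, −55) + μ(−4, −1, 8).
Substitute into the plane: n·(Q + μn) = -102 gives -507 + 81μ = -102, so μ = 5.
Foot = (10, 27, −55) + 5·(−4, −1, 8) = (−10, 22, −15).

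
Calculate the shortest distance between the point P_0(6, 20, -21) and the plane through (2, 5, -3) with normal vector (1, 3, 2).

13/√14

The plane has equation n·(r − (2, 5, -3)) = 0, i.e. n·r = 11.
Then n·(6, 20, -21) - 11 = 13.
|n| = √(1 + 9 + 4) = √14, so the distance is |13|/√14 = 13/√14.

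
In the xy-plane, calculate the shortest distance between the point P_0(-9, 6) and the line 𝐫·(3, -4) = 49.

The normal to the line is n = (3, -4) with |n| = 5.
|n·P_0 − 49| = |-51 − 49| = 100, so the distance is 100/5 = 20.

20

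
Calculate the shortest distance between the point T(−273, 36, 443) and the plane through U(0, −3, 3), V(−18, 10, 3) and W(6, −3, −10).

9

UV = (−18, 13, 0) and UW = (6, 0, −13), so a normal is n = UV × UW = (−169, −234, −78).
Then n·(−273, 36, 443) − 468 = 2691.
|n| = √(28561 + 54756 + 6084) = 299, so the distance is |2691|/299 = 9.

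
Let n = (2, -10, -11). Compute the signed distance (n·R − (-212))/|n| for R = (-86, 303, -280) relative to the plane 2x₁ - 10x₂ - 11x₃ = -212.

n·R − (-212) = 90.
|n| = 15, so the signed distance is 90/15 = 6.

6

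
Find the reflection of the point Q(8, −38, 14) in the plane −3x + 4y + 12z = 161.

(2, -30, 38)

n = (−3, 4, 12), |n|² = 169, n·Q − 161 = -169, so t = -169/169 = -1.
Foot F = Q − (-1)·n = (5, −34, 26); the reflection is 2F − Q = (2, −30, 38).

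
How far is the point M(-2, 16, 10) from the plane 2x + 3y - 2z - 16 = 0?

n = (2, 3, -2); n·P − 16 = 8; |n| = √17; distance = 8/√17.

8/√17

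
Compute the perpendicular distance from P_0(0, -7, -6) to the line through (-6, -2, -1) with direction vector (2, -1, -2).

Direction vector d = (2, -1, -2).
AP = (6, -5, -5); AP·d = 27, |AP|² = 86, |d|² = 9.
distance² = |AP|² − (AP·d)²/|d|² = 86 − 729/9 = 5, so the distance is √5.

√5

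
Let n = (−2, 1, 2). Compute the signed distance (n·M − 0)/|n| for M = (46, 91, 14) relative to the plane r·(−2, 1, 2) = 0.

n·M − 0 = 27.
|n| = 3, so the signed distance is 27/3 = 9.

9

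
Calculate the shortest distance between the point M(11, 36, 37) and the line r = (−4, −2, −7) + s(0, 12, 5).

Direction vector d = (0, 12, 5).
AP = (15, 38, 44); AP·d = 676, |AP|² = 3605, |d|² = 169.
distance² = |AP|² − (AP·d)²/|d|² = 3605 − 456976/169 = 901, so the distance is √901.

√901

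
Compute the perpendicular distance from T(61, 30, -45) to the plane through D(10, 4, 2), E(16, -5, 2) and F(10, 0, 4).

DE = (6, -9, 0) and DF = (0, -4, 2), so a normal is n = DE × DF = (-18, -12, -24).
d = |(-18)·61 + (-12)·30 + (-24)·(-45) − (-276)| / √(324 + 144 + 576) = |-102| / (6√29) = 17√29/29.

17/√29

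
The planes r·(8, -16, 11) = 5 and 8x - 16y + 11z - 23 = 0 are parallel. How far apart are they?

6/7

Both planes have normal n = (8, -16, 11), |n| = 21. Any point on the first plane is at distance |23 − 5|/|n| = 18/21 = 6/7 from the second.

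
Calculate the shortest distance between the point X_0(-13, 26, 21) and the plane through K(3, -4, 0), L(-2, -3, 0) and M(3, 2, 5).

KL = (-5, 1, 0) and KM = (0, 6, 5), so a normal is n = KL × KM = (5, 25, -30).
d = |5·(-13) + 25·26 + (-30)·21 − (-85)| / √(25 + 625 + 900) = |40| / (5√62) = 4√62/31.

8/√62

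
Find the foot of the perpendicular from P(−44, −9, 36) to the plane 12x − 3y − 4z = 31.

n = (12, −3, −4), |n|² = 169, and n·P − 31 = -676.
t = -676/169 = -4, so the foot is P − t·n = (−44, −9, 36) − (-4)·(12, −3, −4) = (4, −21, 20).

(4, -21, 20)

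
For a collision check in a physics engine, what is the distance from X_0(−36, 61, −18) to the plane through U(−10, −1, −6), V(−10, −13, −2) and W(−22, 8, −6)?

UV = (0, −12, 4) and UW = (−12, 9, 0), so a normal is n = UV × UW = (−36, −48, −144).
n = (−36, −48, −144); n·P − 1272 = -312; |n| = 156; distance = 312/156 = 2.

2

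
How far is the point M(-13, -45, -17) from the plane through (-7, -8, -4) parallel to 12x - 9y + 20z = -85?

Parallel planes share the normal n = (12, -9, 20); since (-7, -8, -4) lies on the plane, its equation is 12x - 9y + 20z = -92.
Then n·(-13, -45, -17) - (-92) = 1.
|n| = √(144 + 81 + 400) = 25, so the distance is |1|/25 = 1/25.

1/25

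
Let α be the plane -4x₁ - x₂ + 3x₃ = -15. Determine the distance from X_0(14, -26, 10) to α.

n = (-4, -1, 3); n·P − (-15) = 15; |n| = √26; distance = 15/√26 = 15√26/26.

15√26/26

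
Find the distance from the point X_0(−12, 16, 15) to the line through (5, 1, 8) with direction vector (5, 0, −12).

Direction vector d = (5, 0, −12).
AP = (−17, 15, 7), and AP × d = (−180, −169, −75).
|AP × d|² = 66586 and |d|² = 169, so the distance is √(66586/169) = √394.

√394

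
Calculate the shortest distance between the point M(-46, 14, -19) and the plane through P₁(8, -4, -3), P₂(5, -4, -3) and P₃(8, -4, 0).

18

P₁P₂ = (-3, 0, 0) and P₁P₃ = (0, 0, 3), so a normal is n = P₁P₂ × P₁P₃ = (0, 9, 0).
Then n·(-46, 14, -19) - (-36) = 162.
|n| = √(0 + 81 + 0) = 9, so the distance is |162|/9 = 18.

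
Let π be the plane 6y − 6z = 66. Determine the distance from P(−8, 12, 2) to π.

√2/2

Normal vector n = (0, 6, −6), and n·(−8, 12, 2) − 66 = −6.
|n| = √(0 + 36 + 36) = 6√2, so the distance is |-6|/(6√2) = √2/2.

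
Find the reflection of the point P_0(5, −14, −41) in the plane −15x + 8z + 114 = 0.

With n = (−15, 0, 8), the signed offset is (n·P_0 − (-114))/|n|² = -289/289 = -1.
P_0' = P_0 − 2t·n = (5, −14, −41) − (-2)·(−15, 0, 8) = (−25, −14, −25).

(-25, -14, -25)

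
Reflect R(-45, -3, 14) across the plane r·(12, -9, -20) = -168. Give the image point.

With n = (12, -9, -20), the signed offset is (n·R − (-168))/|n|² = -625/625 = -1.
R' = R − 2t·n = (-45, -3, 14) − (-2)·(12, -9, -20) = (-21, -21, -26).

(-21, -21, -26)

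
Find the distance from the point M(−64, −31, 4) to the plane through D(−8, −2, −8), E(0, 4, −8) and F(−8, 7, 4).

DE = (8, 6, 0) and DF = (0, 9, 12), so a normal is n = DE × DF = (72, −96, 72).
n = (72, −96, 72); n·P − (-960) = -384; |n| = 24√34; distance = 384/(24√34) = 8√34/17.

8√34/17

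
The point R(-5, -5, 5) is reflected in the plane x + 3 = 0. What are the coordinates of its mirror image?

(-1, -5, 5)

With n = (1, 0, 0), the signed offset is (n·R − (-3))/|n|² = -2/1 = -2.
R' = R − 2t·n = (-5, -5, 5) − (-4)·(1, 0, 0) = (-1, -5, 5).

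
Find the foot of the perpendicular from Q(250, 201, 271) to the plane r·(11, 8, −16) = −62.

(5206/21, 4189/21, 5755/21)

The perpendicular from Q has direction n = (11, 8, −16): r = (250, 201, 271) + λ(11, 8, −16).
Substitute into the plane: n·(Q + λn) = -62 gives 22 + 441λ = -62, so λ = -4/21.
Foot = (250, 201, 271) + (-4/21)·(11, 8, −16) = (5206/21, 4189/21, 5755/21).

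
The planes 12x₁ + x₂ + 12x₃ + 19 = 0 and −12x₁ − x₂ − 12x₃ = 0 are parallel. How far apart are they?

Divide the second equation by -1 to match normals: 12x₁ + x₂ + 12x₃ = 0.
Both planes have normal n = (12, 1, 12), |n| = 17. Any point on the first plane is at distance |0 − (-19)|/|n| = 19/17 from the second.

19/17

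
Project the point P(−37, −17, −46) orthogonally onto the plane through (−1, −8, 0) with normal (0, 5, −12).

(-37, -32, -10)

n = (0, 5, −12), |n|² = 169, and n·P − (-40) = 507.
t = 507/169 = 3, so the foot is P − t·n = (−37, −17, −46) − 3·(0, 5, −12) = (−37, −32, −10).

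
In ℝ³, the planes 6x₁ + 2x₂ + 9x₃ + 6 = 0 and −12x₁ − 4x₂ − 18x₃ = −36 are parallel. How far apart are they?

Divide the second equation by -2 to match normals: 6x₁ + 2x₂ + 9x₃ = 18.
Both planes have normal n = (6, 2, 9), |n| = 11. Any point on the first plane is at distance |18 − (-6)|/|n| = 24/11 from the second.

24/11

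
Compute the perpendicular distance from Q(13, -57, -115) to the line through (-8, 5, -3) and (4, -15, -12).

√6829

A direction vector is d = (12, -20, -9).
AP = (21, -62, -112); AP·d = 2500, |AP|² = 16829, |d|² = 625.
distance² = |AP|² − (AP·d)²/|d|² = 16829 − 6250000/625 = 6829, so the distance is √6829.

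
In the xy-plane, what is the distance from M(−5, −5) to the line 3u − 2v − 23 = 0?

The normal to the line is n = (3, −2) with |n| = √13.
|n·M − 23| = |-5 − 23| = 28, so the distance is 28/√13.

28√13/13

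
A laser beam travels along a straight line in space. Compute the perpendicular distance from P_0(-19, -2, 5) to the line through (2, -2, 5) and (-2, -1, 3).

√105

A direction vector is d = (-4, 1, -2).
AP = (-21, 0, 0), and AP × d = (0, -42, -21).
|AP × d|² = 2205 and |d|² = 21, so the distance is √(2205/21) = √105.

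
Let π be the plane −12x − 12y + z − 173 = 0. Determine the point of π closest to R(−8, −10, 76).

(-52/17, -86/17, 1285/17)

The perpendicular from R has direction n = (−12, −12, 1): r = (−8, −10, 76) + t(−12, −12, 1).
Substitute into the plane: n·(R + tn) = 173 gives 292 + 289t = 173, so t = -7/17.
Foot = (−8, −10, 76) + (-7/17)·(−12, −12, 1) = (−52/17, −86/17, 1285/17).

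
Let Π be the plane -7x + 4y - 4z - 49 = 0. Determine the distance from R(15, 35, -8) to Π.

Normal vector n = (-7, 4, -4), and n·(15, 35, -8) - 49 = 18.
|n| = √(49 + 16 + 16) = 9, so the distance is |18|/9 = 2.

2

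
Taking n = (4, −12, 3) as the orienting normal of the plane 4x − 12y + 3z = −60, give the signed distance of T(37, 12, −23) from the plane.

-5/13

n·T − (-60) = -5.
|n| = 13, so the signed distance is -5/13.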